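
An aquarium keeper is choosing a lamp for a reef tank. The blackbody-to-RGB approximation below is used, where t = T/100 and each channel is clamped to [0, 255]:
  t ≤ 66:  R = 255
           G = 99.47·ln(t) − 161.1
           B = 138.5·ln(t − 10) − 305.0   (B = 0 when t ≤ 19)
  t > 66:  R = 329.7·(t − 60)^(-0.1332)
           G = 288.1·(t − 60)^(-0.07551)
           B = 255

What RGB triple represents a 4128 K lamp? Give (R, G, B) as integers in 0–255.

(255, 209, 172)

t = 4128/100 = 41.28; the t ≤ 66 branch applies.
R = 255 by definition for t ≤ 66.
G = 99.47·ln 41.28 − 161.1 = 99.47·3.7204 − 161.1 = 208.966.
B = 138.5·ln(41.28 − 10) − 305.0 = 138.5·ln 31.28 − 305.0 = 138.5·3.4430 − 305.0 = 171.853.
Rounded: (255, 209, 172).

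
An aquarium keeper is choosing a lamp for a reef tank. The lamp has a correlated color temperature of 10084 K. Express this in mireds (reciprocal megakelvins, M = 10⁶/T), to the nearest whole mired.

99 mireds

M = 10⁶ / 10084 = 99.167 → 99 mireds.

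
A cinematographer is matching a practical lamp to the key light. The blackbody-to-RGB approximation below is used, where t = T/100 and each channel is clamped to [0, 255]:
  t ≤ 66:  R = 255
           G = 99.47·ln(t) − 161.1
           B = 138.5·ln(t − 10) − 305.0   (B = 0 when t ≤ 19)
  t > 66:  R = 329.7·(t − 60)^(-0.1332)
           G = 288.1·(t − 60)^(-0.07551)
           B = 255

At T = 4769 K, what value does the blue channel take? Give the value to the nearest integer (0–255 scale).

198

t = 4769/100 = 47.69; the t ≤ 66 branch applies.
B = 138.5·ln(47.69 − 10) − 305.0 = 138.5·ln 37.69 − 305.0 = 138.5·3.6294 − 305.0 = 197.671.
Rounded: 198.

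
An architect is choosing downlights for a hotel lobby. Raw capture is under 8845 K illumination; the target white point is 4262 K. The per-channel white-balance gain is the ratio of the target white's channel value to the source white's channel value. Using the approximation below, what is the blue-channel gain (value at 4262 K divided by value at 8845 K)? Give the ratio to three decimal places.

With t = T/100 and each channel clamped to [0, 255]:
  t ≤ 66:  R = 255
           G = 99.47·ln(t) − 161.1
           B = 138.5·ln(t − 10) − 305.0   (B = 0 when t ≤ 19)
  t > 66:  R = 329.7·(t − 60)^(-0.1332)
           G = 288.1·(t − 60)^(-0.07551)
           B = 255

0.697

At 8845 K (t = 88.45):
  B = 255 by definition for t > 66.
At 4262 K (t = 42.62):
  B = 138.5·ln(42.62 − 10) − 305.0 = 138.5·ln 32.62 − 305.0 = 138.5·3.4849 − 305.0 = 177.662.
Gain = 177.662 / 255.000 = 0.6967 → 0.697.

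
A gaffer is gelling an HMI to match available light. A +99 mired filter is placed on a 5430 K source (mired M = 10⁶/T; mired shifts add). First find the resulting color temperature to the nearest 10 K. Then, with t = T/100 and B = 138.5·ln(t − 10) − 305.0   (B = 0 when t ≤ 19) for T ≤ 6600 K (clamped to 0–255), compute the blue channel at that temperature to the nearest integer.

142

M_in = 10⁶/5430 = 184.16; M_out = 184.16 + (+99) = 283.16.
T_out = 10⁶/283.16 = 3531.5 K → 3530 K; t = 35.3.
B = 138.5·ln(35.3 − 10) − 305.0 = 138.5·ln 25.3 − 305.0 = 138.5·3.2308 − 305.0 = 142.466.
Rounded: 142.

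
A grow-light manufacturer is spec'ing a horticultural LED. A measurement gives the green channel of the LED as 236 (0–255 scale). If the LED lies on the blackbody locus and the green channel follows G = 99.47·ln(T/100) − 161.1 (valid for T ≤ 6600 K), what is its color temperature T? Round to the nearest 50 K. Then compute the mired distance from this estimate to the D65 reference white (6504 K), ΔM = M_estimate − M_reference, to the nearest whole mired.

ln t = (236 + 161.1) / 99.47 = 3.9922.
t = e^3.9922 = 54.172.
T = 100·t = 5417 K → 5400 K to the nearest 50 K.
M_estimate = 10⁶/5400 = 185.19; M_reference = 10⁶/6504 = 153.75.
ΔM = 185.19 − 153.75 = 31.43 → +31 mireds.

+31 mireds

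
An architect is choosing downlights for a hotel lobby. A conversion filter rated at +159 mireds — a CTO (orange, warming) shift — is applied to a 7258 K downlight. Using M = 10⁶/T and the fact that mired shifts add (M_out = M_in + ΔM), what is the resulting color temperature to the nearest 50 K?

3350 K

M_in = 10⁶/7258 = 137.78 mireds.
M_out = 137.78 + (+159) = 296.78 mireds.
T_out = 10⁶/296.78 = 3369.5 K → 3350 K.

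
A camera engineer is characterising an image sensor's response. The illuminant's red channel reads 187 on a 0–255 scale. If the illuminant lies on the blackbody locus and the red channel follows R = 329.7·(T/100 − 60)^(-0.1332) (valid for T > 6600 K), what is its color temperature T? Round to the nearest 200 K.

13000 K

(t − 60)^(-0.1332) = 187/329.7 = 0.56718.
t − 60 = 0.56718^(1/-0.1332) = 0.56718^(-7.508) = 70.620, so t = 130.620.
T = 100·t = 13062 K → 13000 K to the nearest 200 K.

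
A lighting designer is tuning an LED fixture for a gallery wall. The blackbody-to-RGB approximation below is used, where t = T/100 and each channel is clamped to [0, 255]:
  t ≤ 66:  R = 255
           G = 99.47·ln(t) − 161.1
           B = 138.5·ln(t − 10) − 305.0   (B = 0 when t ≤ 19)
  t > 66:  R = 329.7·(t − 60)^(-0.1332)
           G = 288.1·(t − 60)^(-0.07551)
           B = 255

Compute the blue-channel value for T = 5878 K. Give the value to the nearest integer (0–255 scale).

t = 5878/100 = 58.78; the t ≤ 66 branch applies.
B = 138.5·ln(58.78 − 10) − 305.0 = 138.5·ln 48.78 − 305.0 = 138.5·3.8873 − 305.0 = 233.394.
Rounded: 233.

233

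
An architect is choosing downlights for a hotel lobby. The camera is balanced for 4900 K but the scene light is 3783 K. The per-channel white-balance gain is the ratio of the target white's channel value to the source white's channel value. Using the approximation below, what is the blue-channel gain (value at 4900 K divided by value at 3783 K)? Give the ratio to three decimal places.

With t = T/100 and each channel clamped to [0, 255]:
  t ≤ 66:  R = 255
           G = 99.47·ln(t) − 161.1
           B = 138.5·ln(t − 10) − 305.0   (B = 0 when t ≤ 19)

1.300

At 3783 K (t = 37.83):
  B = 138.5·ln(37.83 − 10) − 305.0 = 138.5·ln 27.83 − 305.0 = 138.5·3.3261 − 305.0 = 155.667.
At 4900 K (t = 49):
  B = 138.5·ln(49 − 10) − 305.0 = 138.5·ln 39 − 305.0 = 138.5·3.6636 − 305.0 = 202.403.
Gain = 202.403 / 155.667 = 1.3002 → 1.300.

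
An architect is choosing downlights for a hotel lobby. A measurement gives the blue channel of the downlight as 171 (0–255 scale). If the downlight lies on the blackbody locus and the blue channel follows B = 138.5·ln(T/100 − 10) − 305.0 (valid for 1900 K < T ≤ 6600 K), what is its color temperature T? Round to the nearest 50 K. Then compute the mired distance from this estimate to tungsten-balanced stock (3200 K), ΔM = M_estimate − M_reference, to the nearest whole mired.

ln(t − 10) = (171 + 305.0) / 138.5 = 3.4368.
t − 10 = e^3.4368 = 31.088, so t = 41.088.
T = 100·t = 4109 K → 4100 K to the nearest 50 K.
M_estimate = 10⁶/4100 = 243.90; M_reference = 10⁶/3200 = 312.50.
ΔM = 243.90 − 312.50 = -68.60 → -69 mireds.

-69 mireds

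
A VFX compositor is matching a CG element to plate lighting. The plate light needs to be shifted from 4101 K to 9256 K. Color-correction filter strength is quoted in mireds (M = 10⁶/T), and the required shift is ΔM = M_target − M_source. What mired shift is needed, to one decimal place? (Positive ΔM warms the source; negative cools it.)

-135.8 mireds

M_source = 10⁶/4101 = 243.843; M_target = 10⁶/9256 = 108.038.
ΔM = 108.038 − 243.843 = -135.805 → -135.8 mireds, a cooling shift.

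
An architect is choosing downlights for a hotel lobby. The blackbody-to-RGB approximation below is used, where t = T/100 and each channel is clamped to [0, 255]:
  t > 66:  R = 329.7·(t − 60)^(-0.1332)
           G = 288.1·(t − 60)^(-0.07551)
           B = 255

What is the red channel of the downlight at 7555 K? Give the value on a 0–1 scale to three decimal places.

0.897

t = 7555/100 = 75.55; the t > 66 branch applies.
R = 329.7·(75.55 − 60)^(-0.1332) = 329.7·15.55^(-0.1332) = 329.7·0.69384 = 228.760.
On a 0–1 scale: 228.760/255 = 0.8971 → 0.897.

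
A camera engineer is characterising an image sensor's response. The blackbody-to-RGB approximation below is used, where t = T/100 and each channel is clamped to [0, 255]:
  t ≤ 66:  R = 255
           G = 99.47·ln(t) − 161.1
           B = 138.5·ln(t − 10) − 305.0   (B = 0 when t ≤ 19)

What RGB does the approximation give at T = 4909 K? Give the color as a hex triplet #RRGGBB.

#FFE2CB

t = 4909/100 = 49.09; the t ≤ 66 branch applies.
R = 255 by definition for t ≤ 66.
G = 99.47·ln 49.09 − 161.1 = 99.47·3.8937 − 161.1 = 226.202.
B = 138.5·ln(49.09 − 10) − 305.0 = 138.5·ln 39.09 − 305.0 = 138.5·3.6659 − 305.0 = 202.723.
Rounded: (255, 226, 203).
In hex: #FFE2CB.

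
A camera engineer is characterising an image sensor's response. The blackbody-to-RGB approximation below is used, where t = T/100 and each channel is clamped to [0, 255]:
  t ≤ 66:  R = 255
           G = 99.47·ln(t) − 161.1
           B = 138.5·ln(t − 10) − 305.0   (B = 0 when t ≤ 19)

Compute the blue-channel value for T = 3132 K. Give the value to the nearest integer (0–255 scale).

119

t = 3132/100 = 31.32; the t ≤ 66 branch applies.
B = 138.5·ln(31.32 − 10) − 305.0 = 138.5·ln 21.32 − 305.0 = 138.5·3.0596 − 305.0 = 118.761.
Rounded: 119.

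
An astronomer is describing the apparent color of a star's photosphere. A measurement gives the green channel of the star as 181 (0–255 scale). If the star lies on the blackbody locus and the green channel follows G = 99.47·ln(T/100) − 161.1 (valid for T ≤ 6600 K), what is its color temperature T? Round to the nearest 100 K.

3100 K

ln t = (181 + 161.1) / 99.47 = 3.4392.
t = e^3.4392 = 31.163.
T = 100·t = 3116 K → 3100 K to the nearest 100 K.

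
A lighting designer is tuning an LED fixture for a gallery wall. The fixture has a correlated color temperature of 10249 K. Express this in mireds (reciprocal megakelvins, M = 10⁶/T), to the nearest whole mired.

98 mireds

M = 10⁶ / 10249 = 97.570 → 98 mireds.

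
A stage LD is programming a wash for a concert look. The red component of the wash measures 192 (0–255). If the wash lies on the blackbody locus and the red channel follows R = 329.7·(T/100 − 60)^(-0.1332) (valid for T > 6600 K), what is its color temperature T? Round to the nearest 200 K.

11800 K

(t − 60)^(-0.1332) = 192/329.7 = 0.58235.
t − 60 = 0.58235^(1/-0.1332) = 0.58235^(-7.508) = 57.929, so t = 117.929.
T = 100·t = 11793 K → 11800 K to the nearest 200 K.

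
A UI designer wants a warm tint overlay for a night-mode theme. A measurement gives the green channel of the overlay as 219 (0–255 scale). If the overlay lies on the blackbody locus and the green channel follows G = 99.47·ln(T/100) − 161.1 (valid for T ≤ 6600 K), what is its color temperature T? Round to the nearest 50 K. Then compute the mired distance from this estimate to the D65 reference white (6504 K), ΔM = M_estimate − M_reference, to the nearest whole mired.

+66 mireds

ln t = (219 + 161.1) / 99.47 = 3.8213.
t = e^3.8213 = 45.661.
T = 100·t = 4566 K → 4550 K to the nearest 50 K.
M_estimate = 10⁶/4550 = 219.78; M_reference = 10⁶/6504 = 153.75.
ΔM = 219.78 − 153.75 = 66.03 → +66 mireds.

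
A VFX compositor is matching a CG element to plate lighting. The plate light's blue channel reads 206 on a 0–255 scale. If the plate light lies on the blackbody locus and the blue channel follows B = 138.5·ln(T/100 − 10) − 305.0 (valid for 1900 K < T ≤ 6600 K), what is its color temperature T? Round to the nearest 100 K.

ln(t − 10) = (206 + 305.0) / 138.5 = 3.6895.
t − 10 = e^3.6895 = 40.026, so t = 50.026.
T = 100·t = 5003 K → 5000 K to the nearest 100 K.

5000 K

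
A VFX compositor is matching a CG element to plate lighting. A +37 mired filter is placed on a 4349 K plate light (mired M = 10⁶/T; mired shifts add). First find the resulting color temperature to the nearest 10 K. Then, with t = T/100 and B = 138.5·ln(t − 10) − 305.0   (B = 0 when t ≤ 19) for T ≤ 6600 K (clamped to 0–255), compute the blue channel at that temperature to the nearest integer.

M_in = 10⁶/4349 = 229.94; M_out = 229.94 + (+37) = 266.94.
T_out = 10⁶/266.94 = 3746.2 K → 3750 K; t = 37.5.
B = 138.5·ln(37.5 − 10) − 305.0 = 138.5·ln 27.5 − 305.0 = 138.5·3.3142 − 305.0 = 154.015.
Rounded: 154.

154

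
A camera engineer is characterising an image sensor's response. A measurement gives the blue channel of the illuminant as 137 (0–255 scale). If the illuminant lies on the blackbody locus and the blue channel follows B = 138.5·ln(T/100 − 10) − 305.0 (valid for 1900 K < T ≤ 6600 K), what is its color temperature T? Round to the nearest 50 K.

ln(t − 10) = (137 + 305.0) / 138.5 = 3.1913.
t − 10 = e^3.1913 = 24.321, so t = 34.321.
T = 100·t = 3432 K → 3450 K to the nearest 50 K.

3450 K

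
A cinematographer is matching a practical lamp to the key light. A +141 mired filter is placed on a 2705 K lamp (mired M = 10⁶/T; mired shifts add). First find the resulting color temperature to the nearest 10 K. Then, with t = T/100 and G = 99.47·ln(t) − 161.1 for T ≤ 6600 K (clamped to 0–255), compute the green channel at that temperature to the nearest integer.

M_in = 10⁶/2705 = 369.69; M_out = 369.69 + (+141) = 510.69.
T_out = 10⁶/510.69 = 1958.2 K → 1960 K; t = 19.6.
G = 99.47·ln 19.6 − 161.1 = 99.47·2.9755 − 161.1 = 134.876.
Rounded: 135.

135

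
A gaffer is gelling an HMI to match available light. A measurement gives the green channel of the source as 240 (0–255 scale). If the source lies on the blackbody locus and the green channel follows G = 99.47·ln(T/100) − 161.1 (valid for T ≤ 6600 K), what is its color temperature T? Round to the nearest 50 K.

ln t = (240 + 161.1) / 99.47 = 4.0324.
t = e^4.0324 = 56.394.
T = 100·t = 5639 K → 5650 K to the nearest 50 K.

5650 K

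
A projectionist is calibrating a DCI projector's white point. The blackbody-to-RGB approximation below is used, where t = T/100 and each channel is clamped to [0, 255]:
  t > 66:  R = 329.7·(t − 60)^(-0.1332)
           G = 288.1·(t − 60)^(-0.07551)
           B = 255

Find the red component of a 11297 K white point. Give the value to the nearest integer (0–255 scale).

194

t = 11297/100 = 112.97; the t > 66 branch applies.
R = 329.7·(112.97 − 60)^(-0.1332) = 329.7·52.97^(-0.1332) = 329.7·0.58933 = 194.302.
Rounded: 194.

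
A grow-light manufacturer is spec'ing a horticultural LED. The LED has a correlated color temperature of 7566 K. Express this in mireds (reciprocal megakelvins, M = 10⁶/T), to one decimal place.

M = 10⁶ / 7566 = 132.170 → 132.2 mireds.

132.2 mireds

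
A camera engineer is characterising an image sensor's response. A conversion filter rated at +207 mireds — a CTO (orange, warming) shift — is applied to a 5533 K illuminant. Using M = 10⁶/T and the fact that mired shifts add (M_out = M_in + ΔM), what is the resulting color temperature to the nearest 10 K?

2580 K

M_in = 10⁶/5533 = 180.73 mireds.
M_out = 180.73 + (+207) = 387.73 mireds.
T_out = 10⁶/387.73 = 2579.1 K → 2580 K.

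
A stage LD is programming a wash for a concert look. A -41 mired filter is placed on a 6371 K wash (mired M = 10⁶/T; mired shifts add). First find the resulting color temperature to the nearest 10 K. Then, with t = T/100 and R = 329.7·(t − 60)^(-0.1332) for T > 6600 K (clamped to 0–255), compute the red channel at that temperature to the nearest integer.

M_in = 10⁶/6371 = 156.96; M_out = 156.96 + (-41) = 115.96.
T_out = 10⁶/115.96 = 8623.6 K → 8620 K; t = 86.2.
R = 329.7·(86.2 − 60)^(-0.1332) = 329.7·26.2^(-0.1332) = 329.7·0.64727 = 213.403.
Rounded: 213.

213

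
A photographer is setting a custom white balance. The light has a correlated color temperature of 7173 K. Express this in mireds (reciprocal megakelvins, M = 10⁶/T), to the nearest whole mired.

M = 10⁶ / 7173 = 139.412 → 139 mireds.

139 mireds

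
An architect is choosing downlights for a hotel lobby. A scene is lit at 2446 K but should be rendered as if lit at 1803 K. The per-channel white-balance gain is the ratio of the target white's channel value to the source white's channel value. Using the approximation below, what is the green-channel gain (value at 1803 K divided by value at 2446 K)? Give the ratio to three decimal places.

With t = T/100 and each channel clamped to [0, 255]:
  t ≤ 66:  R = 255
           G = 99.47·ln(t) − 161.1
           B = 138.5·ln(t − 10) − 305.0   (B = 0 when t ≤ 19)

0.807

At 2446 K (t = 24.46):
  G = 99.47·ln 24.46 − 161.1 = 99.47·3.1970 − 161.1 = 156.909.
At 1803 K (t = 18.03):
  G = 99.47·ln 18.03 − 161.1 = 99.47·2.8920 − 161.1 = 126.571.
Gain = 126.571 / 156.909 = 0.8066 → 0.807.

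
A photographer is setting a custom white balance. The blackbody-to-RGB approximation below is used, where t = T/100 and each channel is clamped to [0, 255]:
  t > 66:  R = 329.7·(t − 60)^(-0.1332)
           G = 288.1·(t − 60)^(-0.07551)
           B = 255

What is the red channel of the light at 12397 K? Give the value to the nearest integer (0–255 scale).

t = 12397/100 = 123.97; the t > 66 branch applies.
R = 329.7·(123.97 − 60)^(-0.1332) = 329.7·63.97^(-0.1332) = 329.7·0.57470 = 189.480.
Rounded: 189.

189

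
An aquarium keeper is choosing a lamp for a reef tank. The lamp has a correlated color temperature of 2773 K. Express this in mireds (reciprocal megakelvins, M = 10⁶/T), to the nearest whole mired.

M = 10⁶ / 2773 = 360.620 → 361 mireds.

361 mireds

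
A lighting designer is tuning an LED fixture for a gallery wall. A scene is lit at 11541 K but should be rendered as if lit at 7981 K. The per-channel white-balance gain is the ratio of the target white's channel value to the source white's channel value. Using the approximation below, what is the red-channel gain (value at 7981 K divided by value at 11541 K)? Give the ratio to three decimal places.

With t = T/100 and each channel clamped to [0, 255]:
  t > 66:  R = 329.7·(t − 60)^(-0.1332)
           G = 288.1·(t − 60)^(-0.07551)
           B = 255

1.147

At 11541 K (t = 115.41):
  R = 329.7·(115.41 − 60)^(-0.1332) = 329.7·55.41^(-0.1332) = 329.7·0.58581 = 193.140.
At 7981 K (t = 79.81):
  R = 329.7·(79.81 − 60)^(-0.1332) = 329.7·19.81^(-0.1332) = 329.7·0.67182 = 221.500.
Gain = 221.500 / 193.140 = 1.1468 → 1.147.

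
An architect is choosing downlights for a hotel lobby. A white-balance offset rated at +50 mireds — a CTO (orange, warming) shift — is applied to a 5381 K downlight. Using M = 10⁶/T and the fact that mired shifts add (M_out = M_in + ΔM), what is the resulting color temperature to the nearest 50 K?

4250 K

M_in = 10⁶/5381 = 185.84 mireds.
M_out = 185.84 + (+50) = 235.84 mireds.
T_out = 10⁶/235.84 = 4240.2 K → 4250 K.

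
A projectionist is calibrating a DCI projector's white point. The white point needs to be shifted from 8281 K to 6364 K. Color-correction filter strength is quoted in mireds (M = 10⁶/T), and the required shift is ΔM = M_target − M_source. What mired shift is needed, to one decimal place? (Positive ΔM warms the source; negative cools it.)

M_source = 10⁶/8281 = 120.758; M_target = 10⁶/6364 = 157.134.
ΔM = 157.134 − 120.758 = 36.376 → +36.4 mireds, a warming shift.

+36.4 mireds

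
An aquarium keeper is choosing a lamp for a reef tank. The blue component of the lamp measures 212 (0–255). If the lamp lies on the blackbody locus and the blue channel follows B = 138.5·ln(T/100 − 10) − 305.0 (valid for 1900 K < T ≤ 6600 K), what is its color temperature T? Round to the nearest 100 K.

5200 K

ln(t − 10) = (212 + 305.0) / 138.5 = 3.7329.
t − 10 = e^3.7329 = 41.798, so t = 51.798.
T = 100·t = 5180 K → 5200 K to the nearest 100 K.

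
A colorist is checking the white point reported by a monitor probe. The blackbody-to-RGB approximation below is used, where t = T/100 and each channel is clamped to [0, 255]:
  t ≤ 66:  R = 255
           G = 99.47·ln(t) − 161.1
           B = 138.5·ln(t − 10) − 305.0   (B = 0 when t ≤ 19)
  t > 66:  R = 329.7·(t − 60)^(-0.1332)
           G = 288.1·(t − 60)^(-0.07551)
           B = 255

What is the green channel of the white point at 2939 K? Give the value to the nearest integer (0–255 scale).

175

t = 2939/100 = 29.39; the t ≤ 66 branch applies.
G = 99.47·ln 29.39 − 161.1 = 99.47·3.3807 − 161.1 = 175.174.
Rounded: 175.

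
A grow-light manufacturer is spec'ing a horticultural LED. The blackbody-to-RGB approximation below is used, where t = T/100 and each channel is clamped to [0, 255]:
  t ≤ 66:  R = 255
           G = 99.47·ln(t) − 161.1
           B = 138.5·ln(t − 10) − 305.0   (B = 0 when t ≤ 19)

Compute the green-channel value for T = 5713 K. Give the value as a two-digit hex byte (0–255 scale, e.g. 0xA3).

0xF1

t = 5713/100 = 57.13; the t ≤ 66 branch applies.
G = 99.47·ln 57.13 − 161.1 = 99.47·4.0453 − 161.1 = 241.289.
Rounded: 241; in hex, 0xF1.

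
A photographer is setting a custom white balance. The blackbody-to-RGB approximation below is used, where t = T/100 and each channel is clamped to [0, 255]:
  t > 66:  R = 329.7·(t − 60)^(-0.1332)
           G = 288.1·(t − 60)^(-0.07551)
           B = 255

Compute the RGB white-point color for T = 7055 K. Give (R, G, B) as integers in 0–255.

t = 7055/100 = 70.55; the t > 66 branch applies.
R = 329.7·(70.55 − 60)^(-0.1332) = 329.7·10.55^(-0.1332) = 329.7·0.73064 = 240.892.
G = 288.1·(70.55 − 60)^(-0.07551) = 288.1·10.55^(-0.07551) = 288.1·0.83702 = 241.145.
B = 255 by definition for t > 66.
Rounded: (241, 241, 255).

(241, 241, 255)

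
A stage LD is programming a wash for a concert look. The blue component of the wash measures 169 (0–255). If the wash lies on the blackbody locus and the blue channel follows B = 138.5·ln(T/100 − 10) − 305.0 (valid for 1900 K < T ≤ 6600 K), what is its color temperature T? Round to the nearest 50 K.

4050 K

ln(t − 10) = (169 + 305.0) / 138.5 = 3.4224.
t − 10 = e^3.4224 = 30.642, so t = 40.642.
T = 100·t = 4064 K → 4050 K to the nearest 50 K.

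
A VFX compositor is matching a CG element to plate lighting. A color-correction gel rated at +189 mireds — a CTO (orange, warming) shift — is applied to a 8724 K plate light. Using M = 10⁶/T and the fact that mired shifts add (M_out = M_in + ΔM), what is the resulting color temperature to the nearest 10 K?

3290 K

M_in = 10⁶/8724 = 114.63 mireds.
M_out = 114.63 + (+189) = 303.63 mireds.
T_out = 10⁶/303.63 = 3293.5 K → 3290 K.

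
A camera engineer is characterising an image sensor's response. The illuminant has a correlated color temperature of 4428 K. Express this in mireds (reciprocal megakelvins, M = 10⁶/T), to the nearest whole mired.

226 mireds

M = 10⁶ / 4428 = 225.836 → 226 mireds.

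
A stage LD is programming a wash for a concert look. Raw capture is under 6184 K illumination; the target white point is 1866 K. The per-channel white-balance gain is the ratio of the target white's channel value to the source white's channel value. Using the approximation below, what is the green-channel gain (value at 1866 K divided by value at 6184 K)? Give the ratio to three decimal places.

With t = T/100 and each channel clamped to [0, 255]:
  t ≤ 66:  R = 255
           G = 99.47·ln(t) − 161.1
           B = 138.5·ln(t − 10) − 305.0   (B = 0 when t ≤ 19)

0.522

At 6184 K (t = 61.84):
  G = 99.47·ln 61.84 − 161.1 = 99.47·4.1246 − 161.1 = 249.169.
At 1866 K (t = 18.66):
  G = 99.47·ln 18.66 − 161.1 = 99.47·2.9264 − 161.1 = 129.987.
Gain = 129.987 / 249.169 = 0.5217 → 0.522.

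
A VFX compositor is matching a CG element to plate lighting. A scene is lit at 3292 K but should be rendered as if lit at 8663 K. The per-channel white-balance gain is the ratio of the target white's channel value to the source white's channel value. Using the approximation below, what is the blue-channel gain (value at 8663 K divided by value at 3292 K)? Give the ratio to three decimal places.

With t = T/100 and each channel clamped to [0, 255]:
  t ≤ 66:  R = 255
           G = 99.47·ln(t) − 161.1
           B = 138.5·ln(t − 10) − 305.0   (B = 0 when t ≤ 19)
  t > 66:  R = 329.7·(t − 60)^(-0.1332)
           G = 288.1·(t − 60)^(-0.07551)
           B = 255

At 3292 K (t = 32.92):
  B = 138.5·ln(32.92 − 10) − 305.0 = 138.5·ln 22.92 − 305.0 = 138.5·3.1320 − 305.0 = 128.783.
At 8663 K (t = 86.63):
  B = 255 by definition for t > 66.
Gain = 255.000 / 128.783 = 1.9801 → 1.980.

1.980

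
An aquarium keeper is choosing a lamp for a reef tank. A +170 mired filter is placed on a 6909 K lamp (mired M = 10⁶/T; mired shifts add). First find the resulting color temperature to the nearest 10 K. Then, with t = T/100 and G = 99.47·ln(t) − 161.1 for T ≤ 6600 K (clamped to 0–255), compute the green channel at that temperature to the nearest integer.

183

M_in = 10⁶/6909 = 144.74; M_out = 144.74 + (+170) = 314.74.
T_out = 10⁶/314.74 = 3177.2 K → 3180 K; t = 31.8.
G = 99.47·ln 31.8 − 161.1 = 99.47·3.4595 − 161.1 = 183.013.
Rounded: 183.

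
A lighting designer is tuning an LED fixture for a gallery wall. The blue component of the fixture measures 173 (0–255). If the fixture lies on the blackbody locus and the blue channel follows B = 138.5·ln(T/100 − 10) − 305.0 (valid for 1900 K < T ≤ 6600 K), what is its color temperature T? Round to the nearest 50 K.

ln(t − 10) = (173 + 305.0) / 138.5 = 3.4513.
t − 10 = e^3.4513 = 31.540, so t = 41.540.
T = 100·t = 4154 K → 4150 K to the nearest 50 K.

4150 K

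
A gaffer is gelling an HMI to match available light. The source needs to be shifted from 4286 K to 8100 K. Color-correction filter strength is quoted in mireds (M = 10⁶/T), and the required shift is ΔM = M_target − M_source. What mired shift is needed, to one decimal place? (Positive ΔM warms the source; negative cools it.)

-109.9 mireds

M_source = 10⁶/4286 = 233.318; M_target = 10⁶/8100 = 123.457.
ΔM = 123.457 − 233.318 = -109.861 → -109.9 mireds, a cooling shift.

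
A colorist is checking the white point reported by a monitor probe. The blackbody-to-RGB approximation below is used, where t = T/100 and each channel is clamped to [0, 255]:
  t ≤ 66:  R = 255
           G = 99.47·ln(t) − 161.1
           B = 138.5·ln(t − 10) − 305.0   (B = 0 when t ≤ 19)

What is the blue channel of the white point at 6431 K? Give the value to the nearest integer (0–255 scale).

t = 6431/100 = 64.31; the t ≤ 66 branch applies.
B = 138.5·ln(64.31 − 10) − 305.0 = 138.5·ln 54.31 − 305.0 = 138.5·3.9947 − 305.0 = 248.267.
Rounded: 248.

248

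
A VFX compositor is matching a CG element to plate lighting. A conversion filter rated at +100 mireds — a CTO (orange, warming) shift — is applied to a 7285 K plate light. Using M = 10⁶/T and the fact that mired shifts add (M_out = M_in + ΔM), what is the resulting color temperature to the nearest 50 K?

4200 K

M_in = 10⁶/7285 = 137.27 mireds.
M_out = 137.27 + (+100) = 237.27 mireds.
T_out = 10⁶/237.27 = 4214.6 K → 4200 K.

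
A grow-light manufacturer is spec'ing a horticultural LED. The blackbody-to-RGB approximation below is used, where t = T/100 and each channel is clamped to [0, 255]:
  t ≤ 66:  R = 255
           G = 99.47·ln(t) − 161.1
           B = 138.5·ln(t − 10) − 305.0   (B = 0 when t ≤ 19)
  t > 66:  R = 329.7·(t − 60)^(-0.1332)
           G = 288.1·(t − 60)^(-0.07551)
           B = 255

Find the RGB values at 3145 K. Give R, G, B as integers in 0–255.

t = 3145/100 = 31.45; the t ≤ 66 branch applies.
R = 255 by definition for t ≤ 66.
G = 99.47·ln 31.45 − 161.1 = 99.47·3.4484 − 161.1 = 181.912.
B = 138.5·ln(31.45 − 10) − 305.0 = 138.5·ln 21.45 − 305.0 = 138.5·3.0657 − 305.0 = 119.603.
Rounded: (255, 182, 120).

R=255, G=182, B=120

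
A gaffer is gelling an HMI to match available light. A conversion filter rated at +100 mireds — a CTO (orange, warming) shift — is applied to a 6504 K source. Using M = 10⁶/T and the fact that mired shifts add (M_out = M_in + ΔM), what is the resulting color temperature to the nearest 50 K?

3950 K

M_in = 10⁶/6504 = 153.75 mireds.
M_out = 153.75 + (+100) = 253.75 mireds.
T_out = 10⁶/253.75 = 3940.9 K → 3950 K.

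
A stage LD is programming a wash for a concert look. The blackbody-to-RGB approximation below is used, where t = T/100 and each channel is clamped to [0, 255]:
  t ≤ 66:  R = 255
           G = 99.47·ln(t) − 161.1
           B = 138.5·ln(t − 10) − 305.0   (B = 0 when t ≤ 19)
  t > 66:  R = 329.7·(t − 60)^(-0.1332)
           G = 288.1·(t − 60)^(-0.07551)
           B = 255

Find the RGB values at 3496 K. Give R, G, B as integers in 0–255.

R=255, G=192, B=141

t = 3496/100 = 34.96; the t ≤ 66 branch applies.
R = 255 by definition for t ≤ 66.
G = 99.47·ln 34.96 − 161.1 = 99.47·3.5542 − 161.1 = 192.437.
B = 138.5·ln(34.96 − 10) − 305.0 = 138.5·ln 24.96 − 305.0 = 138.5·3.2173 − 305.0 = 140.593.
Rounded: (255, 192, 141).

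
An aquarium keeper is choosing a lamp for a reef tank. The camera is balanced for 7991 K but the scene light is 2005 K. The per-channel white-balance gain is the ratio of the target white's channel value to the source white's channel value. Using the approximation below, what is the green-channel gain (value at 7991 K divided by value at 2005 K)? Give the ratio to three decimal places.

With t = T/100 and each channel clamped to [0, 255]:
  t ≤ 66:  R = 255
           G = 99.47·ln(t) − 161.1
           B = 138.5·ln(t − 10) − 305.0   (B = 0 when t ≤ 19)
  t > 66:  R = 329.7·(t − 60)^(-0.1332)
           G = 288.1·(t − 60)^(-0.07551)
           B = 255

At 2005 K (t = 20.05):
  G = 99.47·ln 20.05 − 161.1 = 99.47·2.9982 − 161.1 = 137.134.
At 7991 K (t = 79.91):
  G = 288.1·(79.91 − 60)^(-0.07551) = 288.1·19.91^(-0.07551) = 288.1·0.79782 = 229.853.
Gain = 229.853 / 137.134 = 1.6761 → 1.676.

1.676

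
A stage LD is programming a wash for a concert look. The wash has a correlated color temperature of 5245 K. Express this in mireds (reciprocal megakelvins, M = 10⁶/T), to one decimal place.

M = 10⁶ / 5245 = 190.658 → 190.7 mireds.

190.7 mireds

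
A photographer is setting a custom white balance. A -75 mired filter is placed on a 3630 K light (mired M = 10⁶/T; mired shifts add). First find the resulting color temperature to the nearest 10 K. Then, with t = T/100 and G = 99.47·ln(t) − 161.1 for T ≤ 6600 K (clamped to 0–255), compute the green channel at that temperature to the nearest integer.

228

M_in = 10⁶/3630 = 275.48; M_out = 275.48 + (-75) = 200.48.
T_out = 10⁶/200.48 = 4988.0 K → 4990 K; t = 49.9.
G = 99.47·ln 49.9 − 161.1 = 99.47·3.9100 − 161.1 = 227.830.
Rounded: 228.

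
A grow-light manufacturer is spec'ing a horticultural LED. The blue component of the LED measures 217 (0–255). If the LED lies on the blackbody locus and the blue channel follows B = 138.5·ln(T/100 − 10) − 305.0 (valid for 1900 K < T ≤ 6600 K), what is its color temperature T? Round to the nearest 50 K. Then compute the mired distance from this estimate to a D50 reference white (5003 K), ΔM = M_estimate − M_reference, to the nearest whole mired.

ln(t − 10) = (217 + 305.0) / 138.5 = 3.7690.
t − 10 = e^3.7690 = 43.335, so t = 53.335.
T = 100·t = 5333 K → 5350 K to the nearest 50 K.
M_estimate = 10⁶/5350 = 186.92; M_reference = 10⁶/5003 = 199.88.
ΔM = 186.92 − 199.88 = -12.96 → -13 mireds.

-13 mireds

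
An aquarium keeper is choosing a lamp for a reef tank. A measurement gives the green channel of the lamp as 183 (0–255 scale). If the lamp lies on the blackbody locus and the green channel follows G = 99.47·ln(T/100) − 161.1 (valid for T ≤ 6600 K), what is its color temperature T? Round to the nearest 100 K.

3200 K

ln t = (183 + 161.1) / 99.47 = 3.4593.
t = e^3.4593 = 31.796.
T = 100·t = 3180 K → 3200 K to the nearest 100 K.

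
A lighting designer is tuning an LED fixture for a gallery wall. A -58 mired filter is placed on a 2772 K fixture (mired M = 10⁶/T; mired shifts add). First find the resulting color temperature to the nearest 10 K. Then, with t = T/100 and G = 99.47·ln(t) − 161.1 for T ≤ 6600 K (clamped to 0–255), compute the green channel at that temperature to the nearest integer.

M_in = 10⁶/2772 = 360.75; M_out = 360.75 + (-58) = 302.75.
T_out = 10⁶/302.75 = 3303.1 K → 3300 K; t = 33.
G = 99.47·ln 33 − 161.1 = 99.47·3.4965 − 161.1 = 186.698.
Rounded: 187.

187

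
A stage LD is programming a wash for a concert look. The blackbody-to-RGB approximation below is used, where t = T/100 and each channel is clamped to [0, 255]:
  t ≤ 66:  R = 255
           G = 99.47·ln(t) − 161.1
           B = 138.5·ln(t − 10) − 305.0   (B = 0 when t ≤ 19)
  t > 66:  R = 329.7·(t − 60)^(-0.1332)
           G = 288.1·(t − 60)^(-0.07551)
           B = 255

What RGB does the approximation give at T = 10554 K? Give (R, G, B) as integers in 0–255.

(198, 216, 255)

t = 10554/100 = 105.54; the t > 66 branch applies.
R = 329.7·(105.54 − 60)^(-0.1332) = 329.7·45.54^(-0.1332) = 329.7·0.60132 = 198.254.
G = 288.1·(105.54 − 60)^(-0.07551) = 288.1·45.54^(-0.07551) = 288.1·0.74951 = 215.932.
B = 255 by definition for t > 66.
Rounded: (198, 216, 255).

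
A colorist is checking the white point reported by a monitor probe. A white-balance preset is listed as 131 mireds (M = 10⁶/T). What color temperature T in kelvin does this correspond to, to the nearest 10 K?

T = 10⁶ / 131 = 7633.59 K → 7630 K.

7630 K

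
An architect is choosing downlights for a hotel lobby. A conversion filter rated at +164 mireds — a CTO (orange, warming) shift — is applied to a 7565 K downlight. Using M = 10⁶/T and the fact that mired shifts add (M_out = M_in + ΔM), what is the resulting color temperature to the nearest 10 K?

3380 K

M_in = 10⁶/7565 = 132.19 mireds.
M_out = 132.19 + (+164) = 296.19 mireds.
T_out = 10⁶/296.19 = 3376.2 K → 3380 K.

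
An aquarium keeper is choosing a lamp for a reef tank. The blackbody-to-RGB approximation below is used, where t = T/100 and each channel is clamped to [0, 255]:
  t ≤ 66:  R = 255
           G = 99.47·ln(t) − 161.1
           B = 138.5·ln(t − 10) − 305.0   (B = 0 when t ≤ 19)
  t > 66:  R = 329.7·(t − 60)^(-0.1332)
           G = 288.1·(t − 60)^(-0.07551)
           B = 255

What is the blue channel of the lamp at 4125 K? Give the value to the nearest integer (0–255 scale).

172

t = 4125/100 = 41.25; the t ≤ 66 branch applies.
B = 138.5·ln(41.25 − 10) − 305.0 = 138.5·ln 31.25 − 305.0 = 138.5·3.4420 − 305.0 = 171.720.
Rounded: 172.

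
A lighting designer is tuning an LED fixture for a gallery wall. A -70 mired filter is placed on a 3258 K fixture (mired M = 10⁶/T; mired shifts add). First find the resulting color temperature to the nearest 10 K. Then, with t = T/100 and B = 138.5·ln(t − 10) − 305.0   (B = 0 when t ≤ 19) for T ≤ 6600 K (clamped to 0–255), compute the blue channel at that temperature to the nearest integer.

176

M_in = 10⁶/3258 = 306.94; M_out = 306.94 + (-70) = 236.94.
T_out = 10⁶/236.94 = 4220.5 K → 4220 K; t = 42.2.
B = 138.5·ln(42.2 − 10) − 305.0 = 138.5·ln 32.2 − 305.0 = 138.5·3.4720 − 305.0 = 175.867.
Rounded: 176.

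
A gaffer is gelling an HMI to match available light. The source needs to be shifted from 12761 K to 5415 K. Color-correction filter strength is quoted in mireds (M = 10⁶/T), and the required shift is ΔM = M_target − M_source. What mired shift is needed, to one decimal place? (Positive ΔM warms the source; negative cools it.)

M_source = 10⁶/12761 = 78.364; M_target = 10⁶/5415 = 184.672.
ΔM = 184.672 − 78.364 = 106.308 → +106.3 mireds, a warming shift.

+106.3 mireds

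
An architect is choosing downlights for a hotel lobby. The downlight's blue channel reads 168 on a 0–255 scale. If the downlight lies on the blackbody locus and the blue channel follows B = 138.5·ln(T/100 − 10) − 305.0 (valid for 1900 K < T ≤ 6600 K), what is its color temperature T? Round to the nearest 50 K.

4050 K

ln(t − 10) = (168 + 305.0) / 138.5 = 3.4152.
t − 10 = e^3.4152 = 30.422, so t = 40.422.
T = 100·t = 4042 K → 4050 K to the nearest 50 K.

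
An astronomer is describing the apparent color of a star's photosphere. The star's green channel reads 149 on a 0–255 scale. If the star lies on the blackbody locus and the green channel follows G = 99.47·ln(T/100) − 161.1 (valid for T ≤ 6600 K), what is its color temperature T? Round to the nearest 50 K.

2250 K

ln t = (149 + 161.1) / 99.47 = 3.1175.
t = e^3.1175 = 22.590.
T = 100·t = 2259 K → 2250 K to the nearest 50 K.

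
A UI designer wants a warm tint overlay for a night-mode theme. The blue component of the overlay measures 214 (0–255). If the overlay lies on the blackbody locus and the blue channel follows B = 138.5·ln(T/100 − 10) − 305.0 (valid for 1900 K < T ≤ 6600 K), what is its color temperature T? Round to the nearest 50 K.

5250 K

ln(t − 10) = (214 + 305.0) / 138.5 = 3.7473.
t − 10 = e^3.7473 = 42.406, so t = 52.406.
T = 100·t = 5241 K → 5250 K to the nearest 50 K.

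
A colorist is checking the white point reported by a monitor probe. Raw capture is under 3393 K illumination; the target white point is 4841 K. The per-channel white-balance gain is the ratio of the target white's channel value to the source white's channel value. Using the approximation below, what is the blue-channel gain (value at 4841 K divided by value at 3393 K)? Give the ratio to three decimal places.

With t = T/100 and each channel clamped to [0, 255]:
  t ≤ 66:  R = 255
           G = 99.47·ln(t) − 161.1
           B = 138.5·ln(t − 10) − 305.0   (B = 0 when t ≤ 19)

At 3393 K (t = 33.93):
  B = 138.5·ln(33.93 − 10) − 305.0 = 138.5·ln 23.93 − 305.0 = 138.5·3.1751 − 305.0 = 134.756.
At 4841 K (t = 48.41):
  B = 138.5·ln(48.41 − 10) − 305.0 = 138.5·ln 38.41 − 305.0 = 138.5·3.6483 − 305.0 = 200.292.
Gain = 200.292 / 134.756 = 1.4863 → 1.486.

1.486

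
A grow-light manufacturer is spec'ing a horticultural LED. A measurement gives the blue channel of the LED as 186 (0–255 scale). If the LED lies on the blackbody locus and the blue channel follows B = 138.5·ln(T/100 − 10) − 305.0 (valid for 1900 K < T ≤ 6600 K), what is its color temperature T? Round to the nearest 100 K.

ln(t − 10) = (186 + 305.0) / 138.5 = 3.5451.
t − 10 = e^3.5451 = 34.644, so t = 44.644.
T = 100·t = 4464 K → 4500 K to the nearest 100 K.

4500 K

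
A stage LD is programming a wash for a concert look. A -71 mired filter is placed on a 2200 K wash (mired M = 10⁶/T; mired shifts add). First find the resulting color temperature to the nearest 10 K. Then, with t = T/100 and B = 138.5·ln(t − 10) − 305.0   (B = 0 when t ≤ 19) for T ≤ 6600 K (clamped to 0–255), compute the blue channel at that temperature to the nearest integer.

80

M_in = 10⁶/2200 = 454.55; M_out = 454.55 + (-71) = 383.55.
T_out = 10⁶/383.55 = 2607.3 K → 2610 K; t = 26.1.
B = 138.5·ln(26.1 − 10) − 305.0 = 138.5·ln 16.1 − 305.0 = 138.5·2.7788 − 305.0 = 79.866.
Rounded: 80.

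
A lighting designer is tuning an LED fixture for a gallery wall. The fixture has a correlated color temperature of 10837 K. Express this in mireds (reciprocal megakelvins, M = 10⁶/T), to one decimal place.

92.3 mireds

M = 10⁶ / 10837 = 92.276 → 92.3 mireds.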